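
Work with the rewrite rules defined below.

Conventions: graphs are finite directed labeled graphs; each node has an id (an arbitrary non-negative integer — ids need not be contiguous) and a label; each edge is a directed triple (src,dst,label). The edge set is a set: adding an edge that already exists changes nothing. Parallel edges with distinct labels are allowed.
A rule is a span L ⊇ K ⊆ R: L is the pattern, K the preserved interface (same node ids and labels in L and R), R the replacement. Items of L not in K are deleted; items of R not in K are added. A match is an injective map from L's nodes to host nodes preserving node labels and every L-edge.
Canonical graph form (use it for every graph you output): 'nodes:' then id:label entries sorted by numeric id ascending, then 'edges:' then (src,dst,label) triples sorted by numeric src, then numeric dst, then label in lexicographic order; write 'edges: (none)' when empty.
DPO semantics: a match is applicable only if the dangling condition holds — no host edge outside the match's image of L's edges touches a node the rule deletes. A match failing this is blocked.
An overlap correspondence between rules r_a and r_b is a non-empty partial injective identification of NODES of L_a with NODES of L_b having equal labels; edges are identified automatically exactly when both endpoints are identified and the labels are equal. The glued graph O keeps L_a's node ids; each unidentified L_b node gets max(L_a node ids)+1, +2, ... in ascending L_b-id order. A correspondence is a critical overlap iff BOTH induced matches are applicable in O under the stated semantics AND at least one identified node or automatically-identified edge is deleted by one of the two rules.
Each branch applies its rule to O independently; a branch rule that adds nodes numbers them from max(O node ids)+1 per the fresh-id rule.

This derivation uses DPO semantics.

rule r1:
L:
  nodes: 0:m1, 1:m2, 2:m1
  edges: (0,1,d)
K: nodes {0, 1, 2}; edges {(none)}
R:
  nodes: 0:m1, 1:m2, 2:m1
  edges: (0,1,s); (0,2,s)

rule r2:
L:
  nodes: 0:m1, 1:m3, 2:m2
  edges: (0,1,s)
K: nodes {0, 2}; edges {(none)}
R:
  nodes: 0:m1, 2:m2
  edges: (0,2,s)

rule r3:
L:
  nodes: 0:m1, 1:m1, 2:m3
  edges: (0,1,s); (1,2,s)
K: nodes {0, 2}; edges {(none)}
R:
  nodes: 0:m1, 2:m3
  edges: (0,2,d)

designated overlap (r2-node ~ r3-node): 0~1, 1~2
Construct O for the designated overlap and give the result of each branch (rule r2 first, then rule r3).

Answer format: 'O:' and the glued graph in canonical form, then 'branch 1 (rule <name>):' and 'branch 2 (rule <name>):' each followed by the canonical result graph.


O:
nodes: 0:m1, 1:m3, 2:m2, 3:m1
edges: (0,1,s); (3,0,s)
branch 1 (rule r2):
nodes: 0:m1, 2:m2, 3:m1
edges: (0,2,s); (3,0,s)
branch 2 (rule r3):
nodes: 1:m3, 2:m2, 3:m1
edges: (3,1,d)


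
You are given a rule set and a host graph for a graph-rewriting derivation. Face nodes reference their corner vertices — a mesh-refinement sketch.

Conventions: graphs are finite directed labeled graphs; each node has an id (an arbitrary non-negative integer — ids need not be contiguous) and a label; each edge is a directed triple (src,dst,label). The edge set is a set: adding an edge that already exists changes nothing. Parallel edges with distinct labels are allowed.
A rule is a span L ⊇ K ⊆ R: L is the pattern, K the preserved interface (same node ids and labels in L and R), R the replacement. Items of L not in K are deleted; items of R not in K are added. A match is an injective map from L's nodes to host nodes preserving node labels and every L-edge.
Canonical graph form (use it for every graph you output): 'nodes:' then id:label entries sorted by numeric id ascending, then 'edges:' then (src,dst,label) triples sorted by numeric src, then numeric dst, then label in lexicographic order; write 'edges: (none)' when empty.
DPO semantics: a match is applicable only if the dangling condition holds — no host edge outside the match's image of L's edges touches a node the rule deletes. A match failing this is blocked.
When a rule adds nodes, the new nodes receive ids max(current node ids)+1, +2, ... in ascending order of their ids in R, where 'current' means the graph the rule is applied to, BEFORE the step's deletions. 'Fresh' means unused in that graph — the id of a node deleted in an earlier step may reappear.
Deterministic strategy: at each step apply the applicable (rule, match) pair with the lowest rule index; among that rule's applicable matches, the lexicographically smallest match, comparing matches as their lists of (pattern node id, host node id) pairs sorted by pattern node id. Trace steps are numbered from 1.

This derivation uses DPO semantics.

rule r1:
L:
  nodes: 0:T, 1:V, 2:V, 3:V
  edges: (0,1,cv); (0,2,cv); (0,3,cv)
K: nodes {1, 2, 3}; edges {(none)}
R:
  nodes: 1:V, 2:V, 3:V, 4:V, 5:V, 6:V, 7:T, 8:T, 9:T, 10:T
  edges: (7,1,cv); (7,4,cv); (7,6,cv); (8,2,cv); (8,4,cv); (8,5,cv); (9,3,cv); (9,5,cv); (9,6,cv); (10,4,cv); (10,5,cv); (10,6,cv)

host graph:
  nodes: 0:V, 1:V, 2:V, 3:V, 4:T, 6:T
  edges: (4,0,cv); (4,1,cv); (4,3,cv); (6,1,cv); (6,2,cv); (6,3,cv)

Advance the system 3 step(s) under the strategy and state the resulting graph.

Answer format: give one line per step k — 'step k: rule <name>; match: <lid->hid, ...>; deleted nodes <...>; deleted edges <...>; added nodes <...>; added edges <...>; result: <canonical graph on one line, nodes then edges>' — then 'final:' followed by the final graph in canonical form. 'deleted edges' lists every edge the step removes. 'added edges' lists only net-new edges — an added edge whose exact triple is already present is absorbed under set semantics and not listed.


step 1: rule r1; match: 0->4, 1->0, 2->1, 3->3; deleted nodes 4; deleted edges (4,0,cv); (4,1,cv); (4,3,cv); added nodes 7, 8, 9, 10, 11, 12, 13; added edges (10,0,cv); (10,7,cv); (10,9,cv); (11,1,cv); (11,7,cv); (11,8,cv); (12,3,cv); (12,8,cv); (12,9,cv); (13,7,cv); (13,8,cv); (13,9,cv); result: nodes: 0:V, 1:V, 2:V, 3:V, 6:T, 7:V, 8:V, 9:V, 10:T, 11:T, 12:T, 13:T edges: (6,1,cv); (6,2,cv); (6,3,cv); (10,0,cv); (10,7,cv); (10,9,cv); (11,1,cv); (11,7,cv); (11,8,cv); (12,3,cv); (12,8,cv); (12,9,cv); (13,7,cv); (13,8,cv); (13,9,cv)
step 2: rule r1; match: 0->6, 1->1, 2->2, 3->3; deleted nodes 6; deleted edges (6,1,cv); (6,2,cv); (6,3,cv); added nodes 14, 15, 16, 17, 18, 19, 20; added edges (17,1,cv); (17,14,cv); (17,16,cv); (18,2,cv); (18,14,cv); (18,15,cv); (19,3,cv); (19,15,cv); (19,16,cv); (20,14,cv); (20,15,cv); (20,16,cv); result: nodes: 0:V, 1:V, 2:V, 3:V, 7:V, 8:V, 9:V, 10:T, 11:T, 12:T, 13:T, 14:V, 15:V, 16:V, 17:T, 18:T, 19:T, 20:T edges: (10,0,cv); (10,7,cv); (10,9,cv); (11,1,cv); (11,7,cv); (11,8,cv); (12,3,cv); (12,8,cv); (12,9,cv); (13,7,cv); (13,8,cv); (13,9,cv); (17,1,cv); (17,14,cv); (17,16,cv); (18,2,cv); (18,14,cv); (18,15,cv); (19,3,cv); (19,15,cv); (19,16,cv); (20,14,cv); (20,15,cv); (20,16,cv)
step 3: rule r1; match: 0->10, 1->0, 2->7, 3->9; deleted nodes 10; deleted edges (10,0,cv); (10,7,cv); (10,9,cv); added nodes 21, 22, 23, 24, 25, 26, 27; added edges (24,0,cv); (24,21,cv); (24,23,cv); (25,7,cv); (25,21,cv); (25,22,cv); (26,9,cv); (26,22,cv); (26,23,cv); (27,21,cv); (27,22,cv); (27,23,cv); result: nodes: 0:V, 1:V, 2:V, 3:V, 7:V, 8:V, 9:V, 11:T, 12:T, 13:T, 14:V, 15:V, 16:V, 17:T, 18:T, 19:T, 20:T, 21:V, 22:V, 23:V, 24:T, 25:T, 26:T, 27:T edges: (11,1,cv); (11,7,cv); (11,8,cv); (12,3,cv); (12,8,cv); (12,9,cv); (13,7,cv); (13,8,cv); (13,9,cv); (17,1,cv); (17,14,cv); (17,16,cv); (18,2,cv); (18,14,cv); (18,15,cv); (19,3,cv); (19,15,cv); (19,16,cv); (20,14,cv); (20,15,cv); (20,16,cv); (24,0,cv); (24,21,cv); (24,23,cv); (25,7,cv); (25,21,cv); (25,22,cv); (26,9,cv); (26,22,cv); (26,23,cv); (27,21,cv); (27,22,cv); (27,23,cv)
final:
nodes: 0:V, 1:V, 2:V, 3:V, 7:V, 8:V, 9:V, 11:T, 12:T, 13:T, 14:V, 15:V, 16:V, 17:T, 18:T, 19:T, 20:T, 21:V, 22:V, 23:V, 24:T, 25:T, 26:T, 27:T
edges: (11,1,cv); (11,7,cv); (11,8,cv); (12,3,cv); (12,8,cv); (12,9,cv); (13,7,cv); (13,8,cv); (13,9,cv); (17,1,cv); (17,14,cv); (17,16,cv); (18,2,cv); (18,14,cv); (18,15,cv); (19,3,cv); (19,15,cv); (19,16,cv); (20,14,cv); (20,15,cv); (20,16,cv); (24,0,cv); (24,21,cv); (24,23,cv); (25,7,cv); (25,21,cv); (25,22,cv); (26,9,cv); (26,22,cv); (26,23,cv); (27,21,cv); (27,22,cv); (27,23,cv)


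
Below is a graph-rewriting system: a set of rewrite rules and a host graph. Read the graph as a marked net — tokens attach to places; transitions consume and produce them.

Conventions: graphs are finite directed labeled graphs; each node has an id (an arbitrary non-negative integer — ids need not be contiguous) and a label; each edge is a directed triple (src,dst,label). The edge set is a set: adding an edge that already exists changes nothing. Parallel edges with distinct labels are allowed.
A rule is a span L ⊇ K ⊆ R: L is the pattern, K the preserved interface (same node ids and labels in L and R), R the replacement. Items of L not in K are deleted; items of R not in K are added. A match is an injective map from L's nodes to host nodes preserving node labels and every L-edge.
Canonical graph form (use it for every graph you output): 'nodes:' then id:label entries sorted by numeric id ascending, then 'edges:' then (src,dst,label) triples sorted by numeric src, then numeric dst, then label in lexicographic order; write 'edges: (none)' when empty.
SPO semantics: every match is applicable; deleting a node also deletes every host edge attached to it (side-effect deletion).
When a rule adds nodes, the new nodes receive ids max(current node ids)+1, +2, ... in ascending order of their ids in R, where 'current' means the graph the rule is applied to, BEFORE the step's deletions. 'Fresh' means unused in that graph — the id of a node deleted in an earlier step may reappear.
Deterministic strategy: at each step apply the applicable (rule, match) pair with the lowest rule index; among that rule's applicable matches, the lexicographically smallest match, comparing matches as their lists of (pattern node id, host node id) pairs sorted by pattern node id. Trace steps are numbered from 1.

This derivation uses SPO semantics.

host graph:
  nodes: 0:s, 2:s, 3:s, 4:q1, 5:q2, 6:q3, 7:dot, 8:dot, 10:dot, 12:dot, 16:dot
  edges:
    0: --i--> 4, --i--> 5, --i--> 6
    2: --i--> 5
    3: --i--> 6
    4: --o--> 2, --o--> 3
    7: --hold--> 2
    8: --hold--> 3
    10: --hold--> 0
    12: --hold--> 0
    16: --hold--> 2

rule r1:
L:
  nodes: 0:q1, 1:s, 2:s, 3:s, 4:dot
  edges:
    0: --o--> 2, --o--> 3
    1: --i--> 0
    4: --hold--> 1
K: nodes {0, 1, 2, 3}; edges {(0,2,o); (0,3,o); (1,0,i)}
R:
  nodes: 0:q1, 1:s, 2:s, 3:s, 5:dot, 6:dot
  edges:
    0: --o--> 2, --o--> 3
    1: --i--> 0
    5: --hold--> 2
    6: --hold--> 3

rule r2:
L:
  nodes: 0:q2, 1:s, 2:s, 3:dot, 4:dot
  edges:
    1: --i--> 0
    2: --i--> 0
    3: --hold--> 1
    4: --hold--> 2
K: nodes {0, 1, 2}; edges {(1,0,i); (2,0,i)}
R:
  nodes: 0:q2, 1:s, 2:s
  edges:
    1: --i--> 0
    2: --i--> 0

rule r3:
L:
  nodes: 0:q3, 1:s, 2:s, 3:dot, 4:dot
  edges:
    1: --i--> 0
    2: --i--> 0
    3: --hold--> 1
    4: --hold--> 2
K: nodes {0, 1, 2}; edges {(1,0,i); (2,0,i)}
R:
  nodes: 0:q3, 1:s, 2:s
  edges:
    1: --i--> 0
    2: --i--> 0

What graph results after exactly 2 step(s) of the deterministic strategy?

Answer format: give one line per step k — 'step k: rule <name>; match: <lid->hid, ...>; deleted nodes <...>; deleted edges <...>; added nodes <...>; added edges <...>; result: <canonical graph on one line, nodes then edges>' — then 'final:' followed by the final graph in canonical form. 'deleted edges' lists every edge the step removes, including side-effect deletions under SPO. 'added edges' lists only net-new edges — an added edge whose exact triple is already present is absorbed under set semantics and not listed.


step 1: rule r1; match: 0->4, 1->0, 2->2, 3->3, 4->10; deleted nodes 10; deleted edges (10,0,hold); added nodes 17, 18; added edges (17,2,hold); (18,3,hold); result: nodes: 0:s, 2:s, 3:s, 4:q1, 5:q2, 6:q3, 7:dot, 8:dot, 12:dot, 16:dot, 17:dot, 18:dot edges: (0,4,i); (0,5,i); (0,6,i); (2,5,i); (3,6,i); (4,2,o); (4,3,o); (7,2,hold); (8,3,hold); (12,0,hold); (16,2,hold); (17,2,hold); (18,3,hold)
step 2: rule r1; match: 0->4, 1->0, 2->2, 3->3, 4->12; deleted nodes 12; deleted edges (12,0,hold); added nodes 19, 20; added edges (19,2,hold); (20,3,hold); result: nodes: 0:s, 2:s, 3:s, 4:q1, 5:q2, 6:q3, 7:dot, 8:dot, 16:dot, 17:dot, 18:dot, 19:dot, 20:dot edges: (0,4,i); (0,5,i); (0,6,i); (2,5,i); (3,6,i); (4,2,o); (4,3,o); (7,2,hold); (8,3,hold); (16,2,hold); (17,2,hold); (18,3,hold); (19,2,hold); (20,3,hold)
final:
nodes: 0:s, 2:s, 3:s, 4:q1, 5:q2, 6:q3, 7:dot, 8:dot, 16:dot, 17:dot, 18:dot, 19:dot, 20:dot
edges: (0,4,i); (0,5,i); (0,6,i); (2,5,i); (3,6,i); (4,2,o); (4,3,o); (7,2,hold); (8,3,hold); (16,2,hold); (17,2,hold); (18,3,hold); (19,2,hold); (20,3,hold)


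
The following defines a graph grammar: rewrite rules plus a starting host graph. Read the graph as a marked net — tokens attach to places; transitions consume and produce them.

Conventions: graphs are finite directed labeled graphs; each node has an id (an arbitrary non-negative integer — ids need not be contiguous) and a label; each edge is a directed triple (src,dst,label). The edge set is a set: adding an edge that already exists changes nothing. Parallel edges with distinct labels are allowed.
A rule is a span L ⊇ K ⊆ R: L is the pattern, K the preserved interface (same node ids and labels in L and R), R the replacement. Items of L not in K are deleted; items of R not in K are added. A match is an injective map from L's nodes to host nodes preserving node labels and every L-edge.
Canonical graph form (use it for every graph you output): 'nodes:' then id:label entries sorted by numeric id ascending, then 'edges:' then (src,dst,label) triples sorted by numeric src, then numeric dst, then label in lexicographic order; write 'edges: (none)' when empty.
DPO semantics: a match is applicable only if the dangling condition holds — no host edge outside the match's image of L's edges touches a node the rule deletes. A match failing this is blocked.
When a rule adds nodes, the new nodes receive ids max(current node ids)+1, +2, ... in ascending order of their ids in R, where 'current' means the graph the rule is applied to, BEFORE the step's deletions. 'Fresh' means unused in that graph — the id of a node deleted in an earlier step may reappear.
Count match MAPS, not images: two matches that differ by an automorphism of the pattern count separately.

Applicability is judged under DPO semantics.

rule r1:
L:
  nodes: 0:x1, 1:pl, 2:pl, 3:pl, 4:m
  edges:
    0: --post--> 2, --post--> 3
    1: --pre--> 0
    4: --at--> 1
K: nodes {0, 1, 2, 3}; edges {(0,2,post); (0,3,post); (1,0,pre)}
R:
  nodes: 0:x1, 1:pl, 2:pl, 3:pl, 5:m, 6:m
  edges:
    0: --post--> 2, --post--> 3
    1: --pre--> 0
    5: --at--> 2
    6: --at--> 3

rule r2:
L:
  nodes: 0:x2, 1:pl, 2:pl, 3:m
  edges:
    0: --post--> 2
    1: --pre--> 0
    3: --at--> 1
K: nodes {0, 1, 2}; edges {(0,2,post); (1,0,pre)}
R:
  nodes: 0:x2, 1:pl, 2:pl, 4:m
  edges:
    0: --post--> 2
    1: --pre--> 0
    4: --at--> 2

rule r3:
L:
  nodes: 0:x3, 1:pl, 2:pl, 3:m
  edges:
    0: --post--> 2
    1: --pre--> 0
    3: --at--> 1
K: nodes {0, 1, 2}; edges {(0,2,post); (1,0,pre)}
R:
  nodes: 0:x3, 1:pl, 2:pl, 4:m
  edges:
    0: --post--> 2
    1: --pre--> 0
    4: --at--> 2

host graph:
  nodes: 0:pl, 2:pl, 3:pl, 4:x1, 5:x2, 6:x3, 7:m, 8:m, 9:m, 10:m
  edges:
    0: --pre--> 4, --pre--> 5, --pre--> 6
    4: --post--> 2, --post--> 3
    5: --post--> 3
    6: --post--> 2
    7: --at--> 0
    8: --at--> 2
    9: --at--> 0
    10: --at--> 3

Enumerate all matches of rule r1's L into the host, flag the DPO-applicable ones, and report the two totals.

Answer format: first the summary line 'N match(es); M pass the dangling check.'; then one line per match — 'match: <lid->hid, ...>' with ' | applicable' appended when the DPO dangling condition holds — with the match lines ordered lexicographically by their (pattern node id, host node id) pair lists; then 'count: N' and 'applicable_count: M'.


4 match(es); 4 pass the dangling check.
match: 0->4, 1->0, 2->2, 3->3, 4->7 | applicable
match: 0->4, 1->0, 2->2, 3->3, 4->9 | applicable
match: 0->4, 1->0, 2->3, 3->2, 4->7 | applicable
match: 0->4, 1->0, 2->3, 3->2, 4->9 | applicable
count: 4
applicable_count: 4


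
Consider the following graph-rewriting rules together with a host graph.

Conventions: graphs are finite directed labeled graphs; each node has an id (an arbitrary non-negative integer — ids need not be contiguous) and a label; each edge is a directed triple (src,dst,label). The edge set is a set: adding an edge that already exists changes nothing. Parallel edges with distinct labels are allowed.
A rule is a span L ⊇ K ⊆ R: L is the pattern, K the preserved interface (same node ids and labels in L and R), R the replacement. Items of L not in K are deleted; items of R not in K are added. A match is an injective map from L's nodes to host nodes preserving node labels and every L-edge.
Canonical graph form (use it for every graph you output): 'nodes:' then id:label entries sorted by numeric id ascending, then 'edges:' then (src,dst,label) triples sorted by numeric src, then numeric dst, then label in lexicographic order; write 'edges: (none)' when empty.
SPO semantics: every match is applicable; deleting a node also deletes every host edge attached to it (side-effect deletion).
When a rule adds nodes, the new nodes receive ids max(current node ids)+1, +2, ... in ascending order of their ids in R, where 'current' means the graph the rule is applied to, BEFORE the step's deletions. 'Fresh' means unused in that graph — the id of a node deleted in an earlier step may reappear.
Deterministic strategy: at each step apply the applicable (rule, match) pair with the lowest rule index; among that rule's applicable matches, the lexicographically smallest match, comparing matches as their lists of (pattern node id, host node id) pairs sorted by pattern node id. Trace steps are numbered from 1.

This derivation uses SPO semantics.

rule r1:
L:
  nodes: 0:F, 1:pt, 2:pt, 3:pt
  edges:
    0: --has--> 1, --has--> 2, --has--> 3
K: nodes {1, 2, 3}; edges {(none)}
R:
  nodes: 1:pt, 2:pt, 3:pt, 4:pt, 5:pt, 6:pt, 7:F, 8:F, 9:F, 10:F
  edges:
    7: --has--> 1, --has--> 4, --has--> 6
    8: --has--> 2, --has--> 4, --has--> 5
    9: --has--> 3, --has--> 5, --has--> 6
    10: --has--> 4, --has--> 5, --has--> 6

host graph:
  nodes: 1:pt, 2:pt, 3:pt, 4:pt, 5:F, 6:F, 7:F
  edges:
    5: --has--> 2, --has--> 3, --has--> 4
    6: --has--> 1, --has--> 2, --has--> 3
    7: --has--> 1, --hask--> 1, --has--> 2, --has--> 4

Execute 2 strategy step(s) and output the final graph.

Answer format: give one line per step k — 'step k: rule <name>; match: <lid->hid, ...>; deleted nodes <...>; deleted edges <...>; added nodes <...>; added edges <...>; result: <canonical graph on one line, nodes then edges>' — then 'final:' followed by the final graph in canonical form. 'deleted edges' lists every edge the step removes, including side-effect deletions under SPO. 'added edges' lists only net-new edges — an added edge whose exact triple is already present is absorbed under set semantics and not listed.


step 1: rule r1; match: 0->5, 1->2, 2->3, 3->4; deleted nodes 5; deleted edges (5,2,has); (5,3,has); (5,4,has); added nodes 8, 9, 10, 11, 12, 13, 14; added edges (11,2,has); (11,8,has); (11,10,has); (12,3,has); (12,8,has); (12,9,has); (13,4,has); (13,9,has); (13,10,has); (14,8,has); (14,9,has); (14,10,has); result: nodes: 1:pt, 2:pt, 3:pt, 4:pt, 6:F, 7:F, 8:pt, 9:pt, 10:pt, 11:F, 12:F, 13:F, 14:F edges: (6,1,has); (6,2,has); (6,3,has); (7,1,has); (7,1,hask); (7,2,has); (7,4,has); (11,2,has); (11,8,has); (11,10,has); (12,3,has); (12,8,has); (12,9,has); (13,4,has); (13,9,has); (13,10,has); (14,8,has); (14,9,has); (14,10,has)
step 2: rule r1; match: 0->6, 1->1, 2->2, 3->3; deleted nodes 6; deleted edges (6,1,has); (6,2,has); (6,3,has); added nodes 15, 16, 17, 18, 19, 20, 21; added edges (18,1,has); (18,15,has); (18,17,has); (19,2,has); (19,15,has); (19,16,has); (20,3,has); (20,16,has); (20,17,has); (21,15,has); (21,16,has); (21,17,has); result: nodes: 1:pt, 2:pt, 3:pt, 4:pt, 7:F, 8:pt, 9:pt, 10:pt, 11:F, 12:F, 13:F, 14:F, 15:pt, 16:pt, 17:pt, 18:F, 19:F, 20:F, 21:F edges: (7,1,has); (7,1,hask); (7,2,has); (7,4,has); (11,2,has); (11,8,has); (11,10,has); (12,3,has); (12,8,has); (12,9,has); (13,4,has); (13,9,has); (13,10,has); (14,8,has); (14,9,has); (14,10,has); (18,1,has); (18,15,has); (18,17,has); (19,2,has); (19,15,has); (19,16,has); (20,3,has); (20,16,has); (20,17,has); (21,15,has); (21,16,has); (21,17,has)
final:
nodes: 1:pt, 2:pt, 3:pt, 4:pt, 7:F, 8:pt, 9:pt, 10:pt, 11:F, 12:F, 13:F, 14:F, 15:pt, 16:pt, 17:pt, 18:F, 19:F, 20:F, 21:F
edges: (7,1,has); (7,1,hask); (7,2,has); (7,4,has); (11,2,has); (11,8,has); (11,10,has); (12,3,has); (12,8,has); (12,9,has); (13,4,has); (13,9,has); (13,10,has); (14,8,has); (14,9,has); (14,10,has); (18,1,has); (18,15,has); (18,17,has); (19,2,has); (19,15,has); (19,16,has); (20,3,has); (20,16,has); (20,17,has); (21,15,has); (21,16,has); (21,17,has)


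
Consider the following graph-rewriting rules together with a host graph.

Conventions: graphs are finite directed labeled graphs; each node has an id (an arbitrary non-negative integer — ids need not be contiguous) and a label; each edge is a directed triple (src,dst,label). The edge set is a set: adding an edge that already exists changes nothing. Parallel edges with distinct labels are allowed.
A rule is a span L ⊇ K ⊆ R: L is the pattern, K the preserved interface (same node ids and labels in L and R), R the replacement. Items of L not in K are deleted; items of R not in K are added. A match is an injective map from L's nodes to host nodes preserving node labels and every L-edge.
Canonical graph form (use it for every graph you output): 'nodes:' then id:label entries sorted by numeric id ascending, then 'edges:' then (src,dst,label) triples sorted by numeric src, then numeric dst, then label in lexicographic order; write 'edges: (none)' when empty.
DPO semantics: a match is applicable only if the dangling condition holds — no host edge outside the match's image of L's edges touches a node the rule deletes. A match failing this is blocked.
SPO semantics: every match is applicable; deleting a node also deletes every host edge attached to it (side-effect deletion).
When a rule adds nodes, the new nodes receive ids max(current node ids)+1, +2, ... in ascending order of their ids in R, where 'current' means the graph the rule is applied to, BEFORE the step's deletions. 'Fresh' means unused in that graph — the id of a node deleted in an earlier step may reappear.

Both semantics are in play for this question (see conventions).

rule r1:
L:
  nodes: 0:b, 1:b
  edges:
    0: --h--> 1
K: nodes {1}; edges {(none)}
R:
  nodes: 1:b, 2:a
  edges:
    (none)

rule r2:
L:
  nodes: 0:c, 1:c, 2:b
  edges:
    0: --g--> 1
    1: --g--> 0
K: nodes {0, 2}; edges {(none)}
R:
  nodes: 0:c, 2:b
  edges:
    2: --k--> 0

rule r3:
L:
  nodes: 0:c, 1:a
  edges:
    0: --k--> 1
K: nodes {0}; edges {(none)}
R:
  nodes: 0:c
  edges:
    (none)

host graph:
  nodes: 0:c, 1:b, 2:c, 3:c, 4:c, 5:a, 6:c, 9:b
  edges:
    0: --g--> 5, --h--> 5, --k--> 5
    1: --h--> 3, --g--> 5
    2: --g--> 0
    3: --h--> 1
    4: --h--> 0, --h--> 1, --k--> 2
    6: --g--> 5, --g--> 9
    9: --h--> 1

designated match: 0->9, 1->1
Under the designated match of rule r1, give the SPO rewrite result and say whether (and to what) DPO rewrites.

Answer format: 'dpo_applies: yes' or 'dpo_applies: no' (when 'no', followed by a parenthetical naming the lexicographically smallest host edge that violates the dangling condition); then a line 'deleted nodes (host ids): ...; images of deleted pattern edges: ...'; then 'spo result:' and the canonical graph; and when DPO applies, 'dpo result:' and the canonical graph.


dpo_applies: no
(the rule deletes node 9, which keeps host edge (6,9,g) outside the match image — the dangling condition fails, DPO blocks; SPO proceeds and side-deletes such edges)
deleted nodes (host ids): 9; images of deleted pattern edges: (9,1,h)
spo result:
nodes: 0:c, 1:b, 2:c, 3:c, 4:c, 5:a, 6:c, 10:a
edges: (0,5,g); (0,5,h); (0,5,k); (1,3,h); (1,5,g); (2,0,g); (3,1,h); (4,0,h); (4,1,h); (4,2,k); (6,5,g)


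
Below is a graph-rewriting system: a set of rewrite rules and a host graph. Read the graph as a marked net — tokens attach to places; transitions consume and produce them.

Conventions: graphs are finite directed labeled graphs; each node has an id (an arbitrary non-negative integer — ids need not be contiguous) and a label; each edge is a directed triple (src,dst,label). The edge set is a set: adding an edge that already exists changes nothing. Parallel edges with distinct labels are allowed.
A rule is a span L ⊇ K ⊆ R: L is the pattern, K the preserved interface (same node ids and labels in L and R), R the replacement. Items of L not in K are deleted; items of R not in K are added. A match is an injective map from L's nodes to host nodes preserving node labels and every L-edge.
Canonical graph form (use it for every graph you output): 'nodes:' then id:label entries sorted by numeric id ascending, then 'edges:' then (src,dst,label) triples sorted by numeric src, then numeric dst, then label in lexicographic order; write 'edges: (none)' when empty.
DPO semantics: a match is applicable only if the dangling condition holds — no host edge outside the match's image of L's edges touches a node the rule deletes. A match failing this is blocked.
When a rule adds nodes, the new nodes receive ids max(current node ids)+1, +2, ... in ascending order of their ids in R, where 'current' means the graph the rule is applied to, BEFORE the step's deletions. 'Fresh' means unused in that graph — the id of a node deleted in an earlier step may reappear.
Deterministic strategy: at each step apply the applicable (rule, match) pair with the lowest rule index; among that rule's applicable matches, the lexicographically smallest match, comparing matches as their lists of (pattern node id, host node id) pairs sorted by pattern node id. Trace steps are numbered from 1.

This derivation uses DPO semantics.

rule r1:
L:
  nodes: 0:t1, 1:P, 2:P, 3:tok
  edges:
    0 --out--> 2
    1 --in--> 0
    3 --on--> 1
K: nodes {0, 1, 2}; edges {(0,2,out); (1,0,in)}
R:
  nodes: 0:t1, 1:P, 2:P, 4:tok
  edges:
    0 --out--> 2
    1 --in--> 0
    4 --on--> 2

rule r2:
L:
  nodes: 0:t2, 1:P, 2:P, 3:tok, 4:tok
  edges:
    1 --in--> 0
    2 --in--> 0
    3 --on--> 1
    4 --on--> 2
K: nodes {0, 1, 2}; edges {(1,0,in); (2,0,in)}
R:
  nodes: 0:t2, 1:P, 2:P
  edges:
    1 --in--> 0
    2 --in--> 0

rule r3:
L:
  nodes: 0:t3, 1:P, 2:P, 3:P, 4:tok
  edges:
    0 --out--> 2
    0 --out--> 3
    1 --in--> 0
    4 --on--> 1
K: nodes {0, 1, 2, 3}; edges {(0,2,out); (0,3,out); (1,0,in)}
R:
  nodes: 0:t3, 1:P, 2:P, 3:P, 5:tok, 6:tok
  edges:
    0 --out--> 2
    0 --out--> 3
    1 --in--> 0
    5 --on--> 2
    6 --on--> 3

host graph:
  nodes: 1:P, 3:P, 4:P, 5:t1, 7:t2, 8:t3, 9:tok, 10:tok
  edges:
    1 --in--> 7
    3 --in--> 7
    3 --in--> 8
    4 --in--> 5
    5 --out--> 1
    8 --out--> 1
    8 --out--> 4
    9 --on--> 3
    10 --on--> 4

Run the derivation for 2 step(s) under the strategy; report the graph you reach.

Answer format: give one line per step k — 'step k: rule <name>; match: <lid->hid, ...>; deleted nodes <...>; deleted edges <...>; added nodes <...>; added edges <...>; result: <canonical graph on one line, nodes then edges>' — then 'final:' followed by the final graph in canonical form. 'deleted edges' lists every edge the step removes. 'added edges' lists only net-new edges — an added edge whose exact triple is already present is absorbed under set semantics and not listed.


step 1: rule r1; match: 0->5, 1->4, 2->1, 3->10; deleted nodes 10; deleted edges (10,4,on); added nodes 11; added edges (11,1,on); result: nodes: 1:P, 3:P, 4:P, 5:t1, 7:t2, 8:t3, 9:tok, 11:tok edges: (1,7,in); (3,7,in); (3,8,in); (4,5,in); (5,1,out); (8,1,out); (8,4,out); (9,3,on); (11,1,on)
step 2: rule r2; match: 0->7, 1->1, 2->3, 3->11, 4->9; deleted nodes 9, 11; deleted edges (9,3,on); (11,1,on); added nodes (none); added edges (none); result: nodes: 1:P, 3:P, 4:P, 5:t1, 7:t2, 8:t3 edges: (1,7,in); (3,7,in); (3,8,in); (4,5,in); (5,1,out); (8,1,out); (8,4,out)
final:
nodes: 1:P, 3:P, 4:P, 5:t1, 7:t2, 8:t3
edges: (1,7,in); (3,7,in); (3,8,in); (4,5,in); (5,1,out); (8,1,out); (8,4,out)


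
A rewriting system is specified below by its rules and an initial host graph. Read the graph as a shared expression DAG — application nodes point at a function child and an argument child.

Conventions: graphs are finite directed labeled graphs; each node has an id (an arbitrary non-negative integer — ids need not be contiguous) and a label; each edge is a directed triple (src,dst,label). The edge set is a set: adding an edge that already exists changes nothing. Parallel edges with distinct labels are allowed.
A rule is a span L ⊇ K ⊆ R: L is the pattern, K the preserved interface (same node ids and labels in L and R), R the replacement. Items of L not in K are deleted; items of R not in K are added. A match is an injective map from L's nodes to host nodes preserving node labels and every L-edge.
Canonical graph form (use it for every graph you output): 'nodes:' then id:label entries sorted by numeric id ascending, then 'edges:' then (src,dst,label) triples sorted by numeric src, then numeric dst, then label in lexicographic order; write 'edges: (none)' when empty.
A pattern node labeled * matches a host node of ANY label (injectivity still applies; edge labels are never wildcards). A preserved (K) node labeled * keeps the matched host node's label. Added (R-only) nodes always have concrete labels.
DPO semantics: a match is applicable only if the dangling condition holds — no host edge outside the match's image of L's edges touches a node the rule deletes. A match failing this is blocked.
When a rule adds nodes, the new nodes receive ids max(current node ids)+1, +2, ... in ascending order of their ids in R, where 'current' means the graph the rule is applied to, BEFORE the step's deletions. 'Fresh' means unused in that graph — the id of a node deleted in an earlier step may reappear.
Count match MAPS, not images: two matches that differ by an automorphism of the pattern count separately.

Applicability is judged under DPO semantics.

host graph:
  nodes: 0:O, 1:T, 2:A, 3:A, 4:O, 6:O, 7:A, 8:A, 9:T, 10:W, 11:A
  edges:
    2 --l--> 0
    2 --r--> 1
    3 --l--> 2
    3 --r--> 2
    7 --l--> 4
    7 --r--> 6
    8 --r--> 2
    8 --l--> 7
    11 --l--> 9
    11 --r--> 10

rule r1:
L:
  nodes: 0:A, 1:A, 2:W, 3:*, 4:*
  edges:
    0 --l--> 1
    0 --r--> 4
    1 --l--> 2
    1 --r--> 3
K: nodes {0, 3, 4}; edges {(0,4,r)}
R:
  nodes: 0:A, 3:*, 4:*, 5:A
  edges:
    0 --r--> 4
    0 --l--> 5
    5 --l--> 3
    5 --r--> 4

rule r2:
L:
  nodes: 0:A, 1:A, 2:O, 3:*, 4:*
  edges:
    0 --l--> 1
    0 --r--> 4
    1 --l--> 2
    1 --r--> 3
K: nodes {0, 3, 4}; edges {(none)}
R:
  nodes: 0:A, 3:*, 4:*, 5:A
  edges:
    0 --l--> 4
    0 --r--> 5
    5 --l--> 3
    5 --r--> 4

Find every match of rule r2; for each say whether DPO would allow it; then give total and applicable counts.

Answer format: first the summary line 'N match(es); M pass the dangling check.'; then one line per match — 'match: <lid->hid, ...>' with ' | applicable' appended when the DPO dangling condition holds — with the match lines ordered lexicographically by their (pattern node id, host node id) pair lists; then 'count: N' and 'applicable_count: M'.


1 match(es); 1 pass the dangling check.
match: 0->8, 1->7, 2->4, 3->6, 4->2 | applicable
count: 1
applicable_count: 1


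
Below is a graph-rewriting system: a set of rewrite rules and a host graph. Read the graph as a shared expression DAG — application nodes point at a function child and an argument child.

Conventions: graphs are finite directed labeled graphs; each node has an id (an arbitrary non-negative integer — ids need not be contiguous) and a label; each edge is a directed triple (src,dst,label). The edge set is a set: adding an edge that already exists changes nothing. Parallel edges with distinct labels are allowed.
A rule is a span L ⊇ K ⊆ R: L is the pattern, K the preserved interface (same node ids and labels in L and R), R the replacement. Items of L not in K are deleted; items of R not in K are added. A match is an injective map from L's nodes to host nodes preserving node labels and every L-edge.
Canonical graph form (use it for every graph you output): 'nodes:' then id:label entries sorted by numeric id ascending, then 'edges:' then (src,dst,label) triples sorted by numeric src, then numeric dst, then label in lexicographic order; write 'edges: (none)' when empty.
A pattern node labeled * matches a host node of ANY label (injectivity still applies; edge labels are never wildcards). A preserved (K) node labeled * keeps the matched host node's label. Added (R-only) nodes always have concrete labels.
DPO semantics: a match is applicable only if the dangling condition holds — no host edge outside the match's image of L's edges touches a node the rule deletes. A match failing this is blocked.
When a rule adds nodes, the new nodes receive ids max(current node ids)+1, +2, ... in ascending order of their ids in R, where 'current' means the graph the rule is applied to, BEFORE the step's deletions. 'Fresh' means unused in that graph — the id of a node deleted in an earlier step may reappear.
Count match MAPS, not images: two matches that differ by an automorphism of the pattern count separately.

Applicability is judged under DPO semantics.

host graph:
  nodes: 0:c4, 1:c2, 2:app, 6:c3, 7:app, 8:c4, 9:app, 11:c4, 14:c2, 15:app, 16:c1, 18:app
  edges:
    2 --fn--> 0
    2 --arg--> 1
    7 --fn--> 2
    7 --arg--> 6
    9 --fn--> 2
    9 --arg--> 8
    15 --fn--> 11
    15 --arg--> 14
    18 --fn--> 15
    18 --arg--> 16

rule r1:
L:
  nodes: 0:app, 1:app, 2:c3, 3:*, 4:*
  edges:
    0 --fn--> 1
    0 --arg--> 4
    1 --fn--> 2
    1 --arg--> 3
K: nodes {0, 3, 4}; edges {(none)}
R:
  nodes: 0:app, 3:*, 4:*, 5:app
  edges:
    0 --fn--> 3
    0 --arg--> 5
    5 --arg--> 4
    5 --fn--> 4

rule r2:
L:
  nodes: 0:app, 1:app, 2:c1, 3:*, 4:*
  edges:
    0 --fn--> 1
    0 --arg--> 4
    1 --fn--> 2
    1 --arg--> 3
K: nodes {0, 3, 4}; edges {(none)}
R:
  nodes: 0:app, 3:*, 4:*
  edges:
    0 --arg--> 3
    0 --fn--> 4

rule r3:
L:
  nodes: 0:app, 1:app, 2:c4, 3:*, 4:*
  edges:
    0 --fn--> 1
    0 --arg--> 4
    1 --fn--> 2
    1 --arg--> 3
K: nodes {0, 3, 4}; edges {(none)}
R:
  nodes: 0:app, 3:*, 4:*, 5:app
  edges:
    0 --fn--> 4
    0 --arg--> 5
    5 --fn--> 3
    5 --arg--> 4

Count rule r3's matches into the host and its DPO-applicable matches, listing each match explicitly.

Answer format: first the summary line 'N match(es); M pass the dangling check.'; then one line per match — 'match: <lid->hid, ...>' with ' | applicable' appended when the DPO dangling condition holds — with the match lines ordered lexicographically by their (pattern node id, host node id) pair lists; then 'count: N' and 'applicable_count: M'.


3 match(es); 1 pass the dangling check.
match: 0->7, 1->2, 2->0, 3->1, 4->6
match: 0->9, 1->2, 2->0, 3->1, 4->8
match: 0->18, 1->15, 2->11, 3->14, 4->16 | applicable
count: 3
applicable_count: 1


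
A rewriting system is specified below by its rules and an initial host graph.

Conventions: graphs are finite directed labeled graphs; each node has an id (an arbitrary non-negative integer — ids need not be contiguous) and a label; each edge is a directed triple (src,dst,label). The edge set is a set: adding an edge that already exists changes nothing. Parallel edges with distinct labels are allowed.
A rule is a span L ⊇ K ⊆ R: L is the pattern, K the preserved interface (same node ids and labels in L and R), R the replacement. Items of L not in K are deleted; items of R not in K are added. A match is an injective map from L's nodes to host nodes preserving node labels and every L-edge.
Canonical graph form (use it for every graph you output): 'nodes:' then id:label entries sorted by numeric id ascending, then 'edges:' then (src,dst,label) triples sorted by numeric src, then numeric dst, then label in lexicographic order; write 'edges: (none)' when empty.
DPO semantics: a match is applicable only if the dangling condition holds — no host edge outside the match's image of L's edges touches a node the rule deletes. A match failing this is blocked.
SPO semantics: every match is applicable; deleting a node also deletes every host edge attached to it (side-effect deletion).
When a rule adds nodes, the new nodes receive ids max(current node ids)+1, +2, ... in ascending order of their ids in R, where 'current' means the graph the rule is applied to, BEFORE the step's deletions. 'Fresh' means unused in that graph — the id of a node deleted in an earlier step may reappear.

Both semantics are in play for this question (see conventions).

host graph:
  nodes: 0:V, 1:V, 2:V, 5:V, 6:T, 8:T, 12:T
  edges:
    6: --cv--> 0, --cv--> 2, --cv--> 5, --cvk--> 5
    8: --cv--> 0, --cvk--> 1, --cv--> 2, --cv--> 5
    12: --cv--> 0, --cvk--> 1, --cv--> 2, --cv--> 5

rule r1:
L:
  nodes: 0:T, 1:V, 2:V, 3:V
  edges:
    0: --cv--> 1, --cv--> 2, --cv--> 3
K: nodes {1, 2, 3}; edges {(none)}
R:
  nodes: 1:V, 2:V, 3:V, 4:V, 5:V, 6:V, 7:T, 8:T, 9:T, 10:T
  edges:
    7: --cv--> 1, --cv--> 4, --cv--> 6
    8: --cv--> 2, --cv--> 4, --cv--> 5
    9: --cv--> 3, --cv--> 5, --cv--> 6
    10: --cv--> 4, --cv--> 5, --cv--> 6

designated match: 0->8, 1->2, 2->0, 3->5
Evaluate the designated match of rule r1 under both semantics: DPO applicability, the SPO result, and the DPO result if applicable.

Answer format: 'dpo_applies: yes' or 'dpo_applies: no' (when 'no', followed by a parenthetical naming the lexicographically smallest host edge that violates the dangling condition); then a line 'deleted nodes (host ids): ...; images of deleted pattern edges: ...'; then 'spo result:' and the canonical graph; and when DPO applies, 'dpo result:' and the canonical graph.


dpo_applies: no
(the rule deletes node 8, which keeps host edge (8,1,cvk) outside the match image — the dangling condition fails, DPO blocks; SPO proceeds and side-deletes such edges)
deleted nodes (host ids): 8; images of deleted pattern edges: (8,0,cv); (8,2,cv); (8,5,cv)
spo result:
nodes: 0:V, 1:V, 2:V, 5:V, 6:T, 12:T, 13:V, 14:V, 15:V, 16:T, 17:T, 18:T, 19:T
edges: (6,0,cv); (6,2,cv); (6,5,cv); (6,5,cvk); (12,0,cv); (12,1,cvk); (12,2,cv); (12,5,cv); (16,2,cv); (16,13,cv); (16,15,cv); (17,0,cv); (17,13,cv); (17,14,cv); (18,5,cv); (18,14,cv); (18,15,cv); (19,13,cv); (19,14,cv); (19,15,cv)


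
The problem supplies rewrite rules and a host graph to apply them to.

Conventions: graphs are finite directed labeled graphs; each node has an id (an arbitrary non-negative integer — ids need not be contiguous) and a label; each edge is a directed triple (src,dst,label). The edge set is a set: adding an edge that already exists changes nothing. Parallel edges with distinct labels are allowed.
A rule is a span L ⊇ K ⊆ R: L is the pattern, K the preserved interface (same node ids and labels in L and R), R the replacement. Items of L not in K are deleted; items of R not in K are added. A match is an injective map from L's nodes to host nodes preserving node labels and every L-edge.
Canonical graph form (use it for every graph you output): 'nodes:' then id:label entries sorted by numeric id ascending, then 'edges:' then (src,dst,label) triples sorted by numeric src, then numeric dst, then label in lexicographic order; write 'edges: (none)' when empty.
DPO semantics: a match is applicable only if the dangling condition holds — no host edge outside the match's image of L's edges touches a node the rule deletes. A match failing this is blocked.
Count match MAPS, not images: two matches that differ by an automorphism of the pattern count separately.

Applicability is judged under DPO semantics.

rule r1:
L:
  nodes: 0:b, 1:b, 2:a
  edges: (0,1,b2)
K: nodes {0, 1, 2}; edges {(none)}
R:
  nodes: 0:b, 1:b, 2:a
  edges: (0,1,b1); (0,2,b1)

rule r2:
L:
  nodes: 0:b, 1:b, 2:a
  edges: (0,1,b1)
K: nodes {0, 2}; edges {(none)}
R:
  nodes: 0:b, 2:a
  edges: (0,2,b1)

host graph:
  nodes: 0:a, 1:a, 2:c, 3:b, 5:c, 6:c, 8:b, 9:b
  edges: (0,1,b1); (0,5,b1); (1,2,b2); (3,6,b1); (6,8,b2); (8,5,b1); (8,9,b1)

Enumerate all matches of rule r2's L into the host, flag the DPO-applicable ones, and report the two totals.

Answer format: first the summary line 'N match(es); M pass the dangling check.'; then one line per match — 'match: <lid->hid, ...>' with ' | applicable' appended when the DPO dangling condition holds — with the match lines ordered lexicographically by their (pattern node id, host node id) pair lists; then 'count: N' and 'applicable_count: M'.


2 match(es); 2 pass the dangling check.
match: 0->8, 1->9, 2->0 | applicable
match: 0->8, 1->9, 2->1 | applicable
count: 2
applicable_count: 2
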